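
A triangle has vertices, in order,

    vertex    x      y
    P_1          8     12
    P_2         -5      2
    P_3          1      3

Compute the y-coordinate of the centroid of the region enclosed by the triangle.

Apply Gauss's area formula. First the cross-terms c_i = x_i·y_{i+1} − x_{i+1}·y_i:
  76, -17, -12  ⇒  2A = 47, A = 23.5.
Then Σ (y_i + y_{i+1})·c_i = 799, so ȳ = 799 / (6·23.5) = 17/3.

17/3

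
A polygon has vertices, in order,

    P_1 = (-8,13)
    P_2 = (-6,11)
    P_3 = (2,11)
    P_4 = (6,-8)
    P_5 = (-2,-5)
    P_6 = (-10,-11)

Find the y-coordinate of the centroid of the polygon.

151/118

Apply the surveyor's formula. First the cross-terms c_i = x_i·y_{i+1} − x_{i+1}·y_i:
  -10, -88, -82, -46, -28, -218  ⇒  2A = -472, A = -236.
Then Σ (y_i + y_{i+1})·c_i = -1812, so ȳ = -1812 / (6·(-236)) = 151/118.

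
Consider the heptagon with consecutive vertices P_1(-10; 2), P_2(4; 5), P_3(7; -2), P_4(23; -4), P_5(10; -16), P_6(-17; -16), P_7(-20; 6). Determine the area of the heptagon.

Apply the shoelace formula: 2A = Σ (x_i·y_{i+1} − x_{i+1}·y_i), indices taken mod 7.
Σ = (-58) + (-43) + (18) + (-328) + (-432) + (-422) + (20) = -1245
Area = |Σ|/2 = 622.5.

622.5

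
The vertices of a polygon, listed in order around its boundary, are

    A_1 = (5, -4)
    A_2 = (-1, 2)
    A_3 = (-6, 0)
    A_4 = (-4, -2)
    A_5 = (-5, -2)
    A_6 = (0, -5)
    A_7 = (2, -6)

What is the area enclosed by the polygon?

Cross-terms: 6, 12, 12, -2, 25, 10, 22  ⇒  Σ = 85
Area = |Σ|/2 = 42.5.

42.5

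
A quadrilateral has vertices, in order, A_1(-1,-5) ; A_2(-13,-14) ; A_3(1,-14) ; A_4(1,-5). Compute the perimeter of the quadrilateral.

40

|A_1A_2| = √((-12)² + (-9)²) = √225 = 15
|A_2A_3| = √((14)² + (0)²) = √196 = 14
|A_3A_4| = √((0)² + (9)²) = √81 = 9
|A_4A_1| = √((-2)² + (0)²) = √4 = 2
Perimeter = 15 + 14 + 9 + 2 = 40.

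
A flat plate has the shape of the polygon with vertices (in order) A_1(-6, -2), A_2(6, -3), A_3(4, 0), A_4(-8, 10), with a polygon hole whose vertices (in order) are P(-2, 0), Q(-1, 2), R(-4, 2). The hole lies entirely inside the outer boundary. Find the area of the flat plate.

76

Outer boundary:
A_1→A_2: (-6)(-3) − (6)(-2) = 30
A_2→A_3: (6)(0) − (4)(-3) = 12
A_3→A_4: (4)(10) − (-8)(0) = 40
A_4→A_1: (-8)(-2) − (-6)(10) = 76
Σ = 158
Area = |Σ|/2 = 79.
Hole:
P→Q: (-2)(2) − (-1)(0) = -4
Q→R: (-1)(2) − (-4)(2) = 6
R→P: (-4)(0) − (-2)(2) = 4
Σ = 6
Area = |Σ|/2 = 3.
Net area = 79 − 3 = 76.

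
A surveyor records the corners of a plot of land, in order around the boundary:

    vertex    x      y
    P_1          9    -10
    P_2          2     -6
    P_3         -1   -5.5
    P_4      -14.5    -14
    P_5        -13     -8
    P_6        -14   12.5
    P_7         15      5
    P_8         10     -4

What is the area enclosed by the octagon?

444.375

Σ = (-34) + (-17) + (-65.75) + (-66) + (-274.5) + (-257.5) + (-110) + (-64) = -888.75
Area = |Σ|/2 = 444.375.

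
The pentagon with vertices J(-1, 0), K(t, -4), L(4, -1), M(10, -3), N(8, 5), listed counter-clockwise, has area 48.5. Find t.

Write out the shoelace sum; only the two edges meeting at K involve t:
2·Area = [((-1)·(-4) − t·0) + (t·(-1) − 4·(-4))] + 77
       = -1·t + 97 = 97
⇒ t = 0.

0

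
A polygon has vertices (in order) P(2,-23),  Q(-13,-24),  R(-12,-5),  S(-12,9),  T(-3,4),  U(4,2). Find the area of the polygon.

Apply the surveyor's formula: 2A = Σ (x_i·y_{i+1} − x_{i+1}·y_i), indices taken mod 6.
P→Q: (2)(-24) − (-13)(-23) = -347
Q→R: (-13)(-5) − (-12)(-24) = -223
R→S: (-12)(9) − (-12)(-5) = -168
S→T: (-12)(4) − (-3)(9) = -21
T→U: (-3)(2) − (4)(4) = -22
U→P: (4)(-23) − (2)(2) = -96
Σ = -877
Area = |Σ|/2 = 438.5.

438.5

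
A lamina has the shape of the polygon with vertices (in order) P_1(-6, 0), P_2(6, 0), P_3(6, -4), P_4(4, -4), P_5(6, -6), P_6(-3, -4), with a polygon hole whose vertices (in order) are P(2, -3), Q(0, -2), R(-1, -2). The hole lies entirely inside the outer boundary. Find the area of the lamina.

Outer boundary:
Σ = (0) + (-24) + (-8) + (0) + (-42) + (-24) = -98
Area = |Σ|/2 = 49.
Hole:
Σ = (-4) + (-2) + (7) = 1
Area = |Σ|/2 = 0.5.
Net area = 49 − 0.5 = 48.5.

48.5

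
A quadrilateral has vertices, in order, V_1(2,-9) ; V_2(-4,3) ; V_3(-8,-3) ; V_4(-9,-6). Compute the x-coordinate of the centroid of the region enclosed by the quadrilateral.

-23/6

Apply Gauss's area formula. First the cross-terms c_i = x_i·y_{i+1} − x_{i+1}·y_i:
  -30, 36, 21, 93  ⇒  2A = 120, A = 60.
Then Σ (x_i + x_{i+1})·c_i = -1380, so x̄ = -1380 / (6·60) = -23/6.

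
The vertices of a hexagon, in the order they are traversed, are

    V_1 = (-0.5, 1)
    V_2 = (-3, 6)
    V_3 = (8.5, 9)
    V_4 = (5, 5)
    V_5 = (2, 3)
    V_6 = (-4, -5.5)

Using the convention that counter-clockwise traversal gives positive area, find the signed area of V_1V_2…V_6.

-40.625

Apply the surveyor's formula: 2A = Σ (x_i·y_{i+1} − x_{i+1}·y_i), indices taken mod 6.
Cross-terms: 0, -78, -2.5, 5, 1, -6.75  ⇒  Σ = -81.25
Signed area = Σ/2 = -40.625 (negative ⇒ clockwise traversal).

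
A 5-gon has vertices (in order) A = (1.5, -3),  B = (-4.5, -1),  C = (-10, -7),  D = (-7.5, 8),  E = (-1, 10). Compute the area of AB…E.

102.5

Apply the surveyor's formula: 2A = Σ (x_i·y_{i+1} − x_{i+1}·y_i), indices taken mod 5.
Cross-terms: -15, 21.5, -132.5, -67, -12  ⇒  Σ = -205
Area = |Σ|/2 = 102.5.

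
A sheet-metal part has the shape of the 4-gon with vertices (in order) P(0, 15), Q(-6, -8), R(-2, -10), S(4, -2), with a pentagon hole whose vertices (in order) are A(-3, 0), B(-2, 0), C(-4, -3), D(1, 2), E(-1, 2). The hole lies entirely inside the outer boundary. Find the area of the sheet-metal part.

Outer boundary:
Apply the shoelace formula: 2A = Σ (x_i·y_{i+1} − x_{i+1}·y_i), indices taken mod 4.
Cross-terms: 90, 44, 44, 60  ⇒  Σ = 238
Area = |Σ|/2 = 119.
Hole:
Cross-terms: 0, 6, -5, 4, 6  ⇒  Σ = 11
Area = |Σ|/2 = 5.5.
Net area = 119 − 5.5 = 113.5.

113.5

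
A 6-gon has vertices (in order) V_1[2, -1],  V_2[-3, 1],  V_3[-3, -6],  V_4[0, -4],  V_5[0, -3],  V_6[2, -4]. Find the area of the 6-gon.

22

Apply the shoelace formula: 2A = Σ (x_i·y_{i+1} − x_{i+1}·y_i), indices taken mod 6.
V_1→V_2: (2)(1) − (-3)(-1) = -1
V_2→V_3: (-3)(-6) − (-3)(1) = 21
V_3→V_4: (-3)(-4) − (0)(-6) = 12
V_4→V_5: (0)(-3) − (0)(-4) = 0
V_5→V_6: (0)(-4) − (2)(-3) = 6
V_6→V_1: (2)(-1) − (2)(-4) = 6
Σ = 44
Area = |Σ|/2 = 22.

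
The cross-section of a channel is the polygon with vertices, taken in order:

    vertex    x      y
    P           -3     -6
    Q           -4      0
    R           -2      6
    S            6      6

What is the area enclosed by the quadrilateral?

Apply the shoelace (surveyor's) formula: 2A = Σ (x_i·y_{i+1} − x_{i+1}·y_i), indices taken mod 4.
Cross-terms: -24, -24, -48, -18  ⇒  Σ = -114
Area = |Σ|/2 = 57.

57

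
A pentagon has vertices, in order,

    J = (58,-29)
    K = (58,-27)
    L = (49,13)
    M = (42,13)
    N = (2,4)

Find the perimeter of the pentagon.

156

|JK| = √((0)² + (2)²) = √4 = 2
|KL| = √((-9)² + (40)²) = √1681 = 41
|LM| = √((-7)² + (0)²) = √49 = 7
|MN| = √((-40)² + (-9)²) = √1681 = 41
|NJ| = √((56)² + (-33)²) = √4225 = 65
Perimeter = 2 + 41 + 7 + 41 + 65 = 156.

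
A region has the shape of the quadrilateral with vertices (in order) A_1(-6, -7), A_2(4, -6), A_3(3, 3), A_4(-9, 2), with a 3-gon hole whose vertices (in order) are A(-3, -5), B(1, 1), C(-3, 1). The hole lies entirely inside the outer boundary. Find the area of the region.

89

Outer boundary:
Apply Gauss's area formula: 2A = Σ (x_i·y_{i+1} − x_{i+1}·y_i), indices taken mod 4.
Σ = (64) + (30) + (33) + (75) = 202
Area = |Σ|/2 = 101.
Hole:
Σ = (2) + (4) + (18) = 24
Area = |Σ|/2 = 12.
Net area = 101 − 12 = 89.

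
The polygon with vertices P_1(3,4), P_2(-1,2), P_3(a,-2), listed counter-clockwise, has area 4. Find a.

Write out the shoelace sum; only the two edges meeting at P_3 involve a:
2·Area = [((-1)·(-2) − a·2) + (a·4 − 3·(-2))] + 10
       = 2·a + 18 = 8
⇒ a = -5.

-5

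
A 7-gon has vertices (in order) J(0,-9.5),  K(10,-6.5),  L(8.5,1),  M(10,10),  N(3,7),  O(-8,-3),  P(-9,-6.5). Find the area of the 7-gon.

216.375

Apply the shoelace (surveyor's) formula: 2A = Σ (x_i·y_{i+1} − x_{i+1}·y_i), indices taken mod 7.
Σ = (95) + (65.25) + (75) + (40) + (47) + (25) + (85.5) = 432.75
Area = |Σ|/2 = 216.375.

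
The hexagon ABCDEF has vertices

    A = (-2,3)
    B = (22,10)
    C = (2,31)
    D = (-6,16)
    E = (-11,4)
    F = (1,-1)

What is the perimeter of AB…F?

102

|AB| = √((24)² + (7)²) = √625 = 25
|BC| = √((-20)² + (21)²) = √841 = 29
|CD| = √((-8)² + (-15)²) = √289 = 17
|DE| = √((-5)² + (-12)²) = √169 = 13
|EF| = √((12)² + (-5)²) = √169 = 13
|FA| = √((-3)² + (4)²) = √25 = 5
Perimeter = 25 + 29 + 17 + 13 + 13 + 5 = 102.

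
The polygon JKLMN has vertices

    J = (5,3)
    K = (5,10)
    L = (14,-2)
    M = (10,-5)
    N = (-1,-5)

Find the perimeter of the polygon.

48

|JK| = √((0)² + (7)²) = √49 = 7
|KL| = √((9)² + (-12)²) = √225 = 15
|LM| = √((-4)² + (-3)²) = √25 = 5
|MN| = √((-11)² + (0)²) = √121 = 11
|NJ| = √((6)² + (8)²) = √100 = 10
Perimeter = 7 + 15 + 5 + 11 + 10 = 48.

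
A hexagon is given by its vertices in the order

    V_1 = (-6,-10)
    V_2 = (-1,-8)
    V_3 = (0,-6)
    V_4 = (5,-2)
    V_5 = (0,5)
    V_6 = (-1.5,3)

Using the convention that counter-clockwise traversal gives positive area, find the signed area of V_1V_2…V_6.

69.75

Apply the surveyor's formula: 2A = Σ (x_i·y_{i+1} − x_{i+1}·y_i), indices taken mod 6.
V_1→V_2: (-6)(-8) − (-1)(-10) = 38
V_2→V_3: (-1)(-6) − (0)(-8) = 6
V_3→V_4: (0)(-2) − (5)(-6) = 30
V_4→V_5: (5)(5) − (0)(-2) = 25
V_5→V_6: (0)(3) − (-1.5)(5) = 7.5
V_6→V_1: (-1.5)(-10) − (-6)(3) = 33
Σ = 139.5
Signed area = Σ/2 = 69.75 (positive ⇒ counter-clockwise traversal).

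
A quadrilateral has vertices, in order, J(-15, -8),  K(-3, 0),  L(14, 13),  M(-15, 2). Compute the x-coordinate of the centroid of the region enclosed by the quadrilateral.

Apply Gauss's area formula. First the cross-terms c_i = x_i·y_{i+1} − x_{i+1}·y_i:
  -24, -39, 223, 150  ⇒  2A = 310, A = 155.
Then Σ (x_i + x_{i+1})·c_i = -4720, so x̄ = -4720 / (6·155) = -472/93.

-472/93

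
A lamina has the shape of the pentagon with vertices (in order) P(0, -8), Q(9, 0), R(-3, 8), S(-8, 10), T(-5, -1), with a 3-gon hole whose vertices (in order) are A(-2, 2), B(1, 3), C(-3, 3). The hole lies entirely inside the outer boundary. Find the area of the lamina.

136

Outer boundary:
Apply the surveyor's formula: 2A = Σ (x_i·y_{i+1} − x_{i+1}·y_i), indices taken mod 5.
Σ = (72) + (72) + (34) + (58) + (40) = 276
Area = |Σ|/2 = 138.
Hole:
Apply Gauss's area formula: 2A = Σ (x_i·y_{i+1} − x_{i+1}·y_i), indices taken mod 3.
Σ = (-8) + (12) + (0) = 4
Area = |Σ|/2 = 2.
Net area = 138 − 2 = 136.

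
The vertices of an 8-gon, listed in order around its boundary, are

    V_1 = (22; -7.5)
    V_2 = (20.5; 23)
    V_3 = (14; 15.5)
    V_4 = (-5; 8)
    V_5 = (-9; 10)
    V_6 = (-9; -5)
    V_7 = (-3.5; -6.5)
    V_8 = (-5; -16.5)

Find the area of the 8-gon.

734.375

Σ = (659.75) + (-4.25) + (189.5) + (22) + (135) + (41) + (25.25) + (400.5) = 1468.75
Area = |Σ|/2 = 734.375.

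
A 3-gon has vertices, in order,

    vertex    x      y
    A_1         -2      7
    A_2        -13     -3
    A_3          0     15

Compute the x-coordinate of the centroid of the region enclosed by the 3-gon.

Apply Gauss's area formula. First the cross-terms c_i = x_i·y_{i+1} − x_{i+1}·y_i:
  97, -195, 30  ⇒  2A = -68, A = -34.
Then Σ (x_i + x_{i+1})·c_i = 1020, so x̄ = 1020 / (6·(-34)) = -5.

-5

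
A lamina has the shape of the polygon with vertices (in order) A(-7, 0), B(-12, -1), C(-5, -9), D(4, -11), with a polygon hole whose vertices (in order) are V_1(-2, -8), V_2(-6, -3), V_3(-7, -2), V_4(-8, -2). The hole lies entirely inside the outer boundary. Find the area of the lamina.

Outer boundary:
A→B: (-7)(-1) − (-12)(0) = 7
B→C: (-12)(-9) − (-5)(-1) = 103
C→D: (-5)(-11) − (4)(-9) = 91
D→A: (4)(0) − (-7)(-11) = -77
Σ = 124
Area = |Σ|/2 = 62.
Hole:
Apply the surveyor's formula: 2A = Σ (x_i·y_{i+1} − x_{i+1}·y_i), indices taken mod 4.
Σ = (-42) + (-9) + (-2) + (60) = 7
Area = |Σ|/2 = 3.5.
Net area = 62 − 3.5 = 58.5.

58.5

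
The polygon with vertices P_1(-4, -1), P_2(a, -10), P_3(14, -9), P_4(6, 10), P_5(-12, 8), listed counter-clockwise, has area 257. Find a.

9

Write out the shoelace sum; only the two edges meeting at P_2 involve a:
2·Area = [((-4)·(-10) − a·(-1)) + (a·(-9) − 14·(-10))] + 406
       = -8·a + 586 = 514
⇒ a = 9.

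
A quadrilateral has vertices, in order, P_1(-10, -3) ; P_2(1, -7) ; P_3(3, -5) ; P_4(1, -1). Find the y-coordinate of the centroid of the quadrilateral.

-49/13

Apply the surveyor's formula. First the cross-terms c_i = x_i·y_{i+1} − x_{i+1}·y_i:
  73, 16, 2, -13  ⇒  2A = 78, A = 39.
Then Σ (y_i + y_{i+1})·c_i = -882, so ȳ = -882 / (6·39) = -49/13.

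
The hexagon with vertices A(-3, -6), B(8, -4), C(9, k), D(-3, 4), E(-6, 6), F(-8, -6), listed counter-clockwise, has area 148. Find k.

4

Write out the shoelace sum; only the two edges meeting at C involve k:
2·Area = [(8·k − 9·(-4)) + (9·4 − (-3)·k)] + 180
       = 11·k + 252 = 296
⇒ k = 4.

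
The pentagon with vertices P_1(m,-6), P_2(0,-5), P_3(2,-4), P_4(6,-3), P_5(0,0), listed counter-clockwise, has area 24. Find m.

-4

Write out the shoelace sum; only the two edges meeting at P_1 involve m:
2·Area = [(0·(-6) − m·0) + (m·(-5) − 0·(-6))] + 28
       = -5·m + 28 = 48
⇒ m = -4.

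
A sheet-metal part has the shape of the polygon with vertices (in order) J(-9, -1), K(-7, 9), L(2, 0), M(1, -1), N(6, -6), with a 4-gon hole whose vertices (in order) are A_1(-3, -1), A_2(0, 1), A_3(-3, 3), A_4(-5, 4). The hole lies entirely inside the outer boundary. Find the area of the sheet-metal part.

74

Outer boundary:
Apply the shoelace formula: 2A = Σ (x_i·y_{i+1} − x_{i+1}·y_i), indices taken mod 5.
Σ = (-88) + (-18) + (-2) + (0) + (-60) = -168
Area = |Σ|/2 = 84.
Hole:
A_1→A_2: (-3)(1) − (0)(-1) = -3
A_2→A_3: (0)(3) − (-3)(1) = 3
A_3→A_4: (-3)(4) − (-5)(3) = 3
A_4→A_1: (-5)(-1) − (-3)(4) = 17
Σ = 20
Area = |Σ|/2 = 10.
Net area = 84 − 10 = 74.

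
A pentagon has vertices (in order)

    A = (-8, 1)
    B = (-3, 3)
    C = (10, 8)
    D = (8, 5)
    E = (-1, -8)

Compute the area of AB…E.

106.5

Apply the surveyor's formula: 2A = Σ (x_i·y_{i+1} − x_{i+1}·y_i), indices taken mod 5.
Cross-terms: -21, -54, -14, -59, -65  ⇒  Σ = -213
Area = |Σ|/2 = 106.5.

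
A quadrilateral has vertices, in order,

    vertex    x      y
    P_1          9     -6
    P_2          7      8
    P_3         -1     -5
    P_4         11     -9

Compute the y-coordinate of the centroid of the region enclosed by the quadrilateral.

Apply the surveyor's formula. First the cross-terms c_i = x_i·y_{i+1} − x_{i+1}·y_i:
  114, -27, 64, 15  ⇒  2A = 166, A = 83.
Then Σ (y_i + y_{i+1})·c_i = -974, so ȳ = -974 / (6·83) = -487/249.

-487/249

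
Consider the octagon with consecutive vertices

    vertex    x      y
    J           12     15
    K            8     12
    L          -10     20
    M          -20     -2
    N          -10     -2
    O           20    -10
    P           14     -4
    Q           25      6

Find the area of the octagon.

715.5

Cross-terms: 24, 280, 420, 20, 140, 60, 184, 303  ⇒  Σ = 1431
Area = |Σ|/2 = 715.5.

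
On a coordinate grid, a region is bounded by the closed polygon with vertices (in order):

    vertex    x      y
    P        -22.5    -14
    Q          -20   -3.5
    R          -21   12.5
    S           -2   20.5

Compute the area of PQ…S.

Apply the surveyor's formula: 2A = Σ (x_i·y_{i+1} − x_{i+1}·y_i), indices taken mod 4.
Σ = (-201.25) + (-323.5) + (-405.5) + (489.25) = -441
Area = |Σ|/2 = 220.5.

220.5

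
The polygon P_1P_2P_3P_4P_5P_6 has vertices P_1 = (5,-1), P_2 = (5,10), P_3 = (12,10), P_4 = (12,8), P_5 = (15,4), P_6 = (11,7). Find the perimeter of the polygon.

40

|P_1P_2| = √((0)² + (11)²) = √121 = 11
|P_2P_3| = √((7)² + (0)²) = √49 = 7
|P_3P_4| = √((0)² + (-2)²) = √4 = 2
|P_4P_5| = √((3)² + (-4)²) = √25 = 5
|P_5P_6| = √((-4)² + (3)²) = √25 = 5
|P_6P_1| = √((-6)² + (-8)²) = √100 = 10
Perimeter = 11 + 7 + 2 + 5 + 5 + 10 = 40.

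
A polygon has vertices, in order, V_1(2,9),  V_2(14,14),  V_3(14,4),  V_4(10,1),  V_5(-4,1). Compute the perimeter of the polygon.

52

|V_1V_2| = √((12)² + (5)²) = √169 = 13
|V_2V_3| = √((0)² + (-10)²) = √100 = 10
|V_3V_4| = √((-4)² + (-3)²) = √25 = 5
|V_4V_5| = √((-14)² + (0)²) = √196 = 14
|V_5V_1| = √((6)² + (8)²) = √100 = 10
Perimeter = 13 + 10 + 5 + 14 + 10 = 52.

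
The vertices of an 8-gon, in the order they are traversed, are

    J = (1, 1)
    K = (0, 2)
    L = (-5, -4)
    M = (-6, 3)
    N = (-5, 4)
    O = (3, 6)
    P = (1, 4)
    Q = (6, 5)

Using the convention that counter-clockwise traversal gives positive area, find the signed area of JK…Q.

Σ = (2) + (10) + (-39) + (-9) + (-42) + (6) + (-19) + (1) = -90
Signed area = Σ/2 = -45 (negative ⇒ clockwise traversal).

-45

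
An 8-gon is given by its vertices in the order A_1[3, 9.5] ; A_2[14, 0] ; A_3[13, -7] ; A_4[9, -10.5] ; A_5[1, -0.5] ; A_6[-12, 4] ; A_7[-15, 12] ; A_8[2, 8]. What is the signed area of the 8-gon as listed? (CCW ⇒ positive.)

-266.75

Apply Gauss's area formula: 2A = Σ (x_i·y_{i+1} − x_{i+1}·y_i), indices taken mod 8.
A_1→A_2: (3)(0) − (14)(9.5) = -133
A_2→A_3: (14)(-7) − (13)(0) = -98
A_3→A_4: (13)(-10.5) − (9)(-7) = -73.5
A_4→A_5: (9)(-0.5) − (1)(-10.5) = 6
A_5→A_6: (1)(4) − (-12)(-0.5) = -2
A_6→A_7: (-12)(12) − (-15)(4) = -84
A_7→A_8: (-15)(8) − (2)(12) = -144
A_8→A_1: (2)(9.5) − (3)(8) = -5
Σ = -533.5
Signed area = Σ/2 = -266.75 (negative ⇒ clockwise traversal).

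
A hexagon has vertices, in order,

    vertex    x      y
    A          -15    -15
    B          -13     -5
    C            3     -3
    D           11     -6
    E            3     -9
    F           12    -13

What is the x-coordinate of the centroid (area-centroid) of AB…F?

Apply the surveyor's formula. First the cross-terms c_i = x_i·y_{i+1} − x_{i+1}·y_i:
  -120, 54, 15, -81, 69, -375  ⇒  2A = -438, A = -219.
Then Σ (x_i + x_{i+1})·c_i = 4056, so x̄ = 4056 / (6·(-219)) = -676/219.

-676/219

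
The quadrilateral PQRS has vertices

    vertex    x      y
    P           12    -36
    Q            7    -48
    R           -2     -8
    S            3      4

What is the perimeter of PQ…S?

108

|PQ| = √((-5)² + (-12)²) = √169 = 13
|QR| = √((-9)² + (40)²) = √1681 = 41
|RS| = √((5)² + (12)²) = √169 = 13
|SP| = √((9)² + (-40)²) = √1681 = 41
Perimeter = 13 + 41 + 13 + 41 = 108.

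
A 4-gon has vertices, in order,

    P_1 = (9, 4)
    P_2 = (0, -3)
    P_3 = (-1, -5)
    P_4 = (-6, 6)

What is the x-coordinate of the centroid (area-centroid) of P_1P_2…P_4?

Apply the shoelace formula. First the cross-terms c_i = x_i·y_{i+1} − x_{i+1}·y_i:
  -27, -3, -36, -78  ⇒  2A = -144, A = -72.
Then Σ (x_i + x_{i+1})·c_i = -222, so x̄ = -222 / (6·(-72)) = 37/72.

37/72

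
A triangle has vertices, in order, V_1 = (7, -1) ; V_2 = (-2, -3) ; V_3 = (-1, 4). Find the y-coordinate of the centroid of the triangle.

0

Apply the surveyor's formula. First the cross-terms c_i = x_i·y_{i+1} − x_{i+1}·y_i:
  -23, -11, -27  ⇒  2A = -61, A = -30.5.
Then Σ (y_i + y_{i+1})·c_i = 0, so ȳ = 0 / (6·(-30.5)) = 0.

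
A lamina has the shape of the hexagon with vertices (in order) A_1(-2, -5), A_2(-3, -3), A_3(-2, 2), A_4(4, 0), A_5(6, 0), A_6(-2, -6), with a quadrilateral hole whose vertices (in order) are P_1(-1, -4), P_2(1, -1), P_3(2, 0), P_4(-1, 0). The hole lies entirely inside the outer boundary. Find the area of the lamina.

Outer boundary:
Apply the surveyor's formula: 2A = Σ (x_i·y_{i+1} − x_{i+1}·y_i), indices taken mod 6.
Σ = (-9) + (-12) + (-8) + (0) + (-36) + (-2) = -67
Area = |Σ|/2 = 33.5.
Hole:
Apply the shoelace formula: 2A = Σ (x_i·y_{i+1} − x_{i+1}·y_i), indices taken mod 4.
P_1→P_2: (-1)(-1) − (1)(-4) = 5
P_2→P_3: (1)(0) − (2)(-1) = 2
P_3→P_4: (2)(0) − (-1)(0) = 0
P_4→P_1: (-1)(-4) − (-1)(0) = 4
Σ = 11
Area = |Σ|/2 = 5.5.
Net area = 33.5 − 5.5 = 28.

28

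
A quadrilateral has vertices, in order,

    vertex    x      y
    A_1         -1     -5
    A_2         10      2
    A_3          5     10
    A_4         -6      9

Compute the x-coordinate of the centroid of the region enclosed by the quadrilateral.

Apply the shoelace formula. First the cross-terms c_i = x_i·y_{i+1} − x_{i+1}·y_i:
  48, 90, 105, 39  ⇒  2A = 282, A = 141.
Then Σ (x_i + x_{i+1})·c_i = 1404, so x̄ = 1404 / (6·141) = 78/47.

78/47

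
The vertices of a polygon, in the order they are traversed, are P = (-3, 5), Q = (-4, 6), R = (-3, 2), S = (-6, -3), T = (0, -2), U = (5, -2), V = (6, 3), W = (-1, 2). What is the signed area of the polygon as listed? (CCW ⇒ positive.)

Apply Gauss's area formula: 2A = Σ (x_i·y_{i+1} − x_{i+1}·y_i), indices taken mod 8.
Σ = (2) + (10) + (21) + (12) + (10) + (27) + (15) + (1) = 98
Signed area = Σ/2 = 49 (positive ⇒ counter-clockwise traversal).

49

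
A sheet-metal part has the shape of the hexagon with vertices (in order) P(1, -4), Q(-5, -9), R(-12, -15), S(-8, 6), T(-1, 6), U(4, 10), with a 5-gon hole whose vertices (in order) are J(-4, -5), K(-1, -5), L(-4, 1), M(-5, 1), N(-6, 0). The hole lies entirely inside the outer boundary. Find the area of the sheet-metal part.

162.5

Outer boundary:
Apply the shoelace (surveyor's) formula: 2A = Σ (x_i·y_{i+1} − x_{i+1}·y_i), indices taken mod 6.
P→Q: (1)(-9) − (-5)(-4) = -29
Q→R: (-5)(-15) − (-12)(-9) = -33
R→S: (-12)(6) − (-8)(-15) = -192
S→T: (-8)(6) − (-1)(6) = -42
T→U: (-1)(10) − (4)(6) = -34
U→P: (4)(-4) − (1)(10) = -26
Σ = -356
Area = |Σ|/2 = 178.
Hole:
J→K: (-4)(-5) − (-1)(-5) = 15
K→L: (-1)(1) − (-4)(-5) = -21
L→M: (-4)(1) − (-5)(1) = 1
M→N: (-5)(0) − (-6)(1) = 6
N→J: (-6)(-5) − (-4)(0) = 30
Σ = 31
Area = |Σ|/2 = 15.5.
Net area = 178 − 15.5 = 162.5.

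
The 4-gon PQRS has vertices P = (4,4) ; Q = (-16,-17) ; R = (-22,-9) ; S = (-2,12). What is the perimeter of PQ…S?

78

|PQ| = √((-20)² + (-21)²) = √841 = 29
|QR| = √((-6)² + (8)²) = √100 = 10
|RS| = √((20)² + (21)²) = √841 = 29
|SP| = √((6)² + (-8)²) = √100 = 10
Perimeter = 29 + 10 + 29 + 10 = 78.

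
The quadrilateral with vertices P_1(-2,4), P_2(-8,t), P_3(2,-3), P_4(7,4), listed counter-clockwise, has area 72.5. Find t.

The doubled signed area Σ (x_i y_{i+1} − x_{i+1} y_i) is linear in t.
With t=0 it equals 121; the coefficient of t is -4 (from the two edges through P_2).
So -4·t + 121 = 2·72.5 = 145 ⇒ t = -6.

-6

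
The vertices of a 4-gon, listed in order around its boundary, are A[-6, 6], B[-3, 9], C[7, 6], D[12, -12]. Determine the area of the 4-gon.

Apply the shoelace (surveyor's) formula: 2A = Σ (x_i·y_{i+1} − x_{i+1}·y_i), indices taken mod 4.
A→B: (-6)(9) − (-3)(6) = -36
B→C: (-3)(6) − (7)(9) = -81
C→D: (7)(-12) − (12)(6) = -156
D→A: (12)(6) − (-6)(-12) = 0
Σ = -273
Area = |Σ|/2 = 136.5.

136.5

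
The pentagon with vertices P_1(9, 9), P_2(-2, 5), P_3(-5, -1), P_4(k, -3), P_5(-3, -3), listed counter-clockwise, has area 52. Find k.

Write out the shoelace sum; only the two edges meeting at P_4 involve k:
2·Area = [((-5)·(-3) − k·(-1)) + (k·(-3) − (-3)·(-3))] + 90
       = -2·k + 96 = 104
⇒ k = -4.

-4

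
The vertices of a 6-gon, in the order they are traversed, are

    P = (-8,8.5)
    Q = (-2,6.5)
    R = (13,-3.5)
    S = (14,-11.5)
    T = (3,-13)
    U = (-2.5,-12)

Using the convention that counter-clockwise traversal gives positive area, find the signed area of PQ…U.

P→Q: (-8)(6.5) − (-2)(8.5) = -35
Q→R: (-2)(-3.5) − (13)(6.5) = -77.5
R→S: (13)(-11.5) − (14)(-3.5) = -100.5
S→T: (14)(-13) − (3)(-11.5) = -147.5
T→U: (3)(-12) − (-2.5)(-13) = -68.5
U→P: (-2.5)(8.5) − (-8)(-12) = -117.25
Σ = -546.25
Signed area = Σ/2 = -273.125 (negative ⇒ clockwise traversal).

-273.125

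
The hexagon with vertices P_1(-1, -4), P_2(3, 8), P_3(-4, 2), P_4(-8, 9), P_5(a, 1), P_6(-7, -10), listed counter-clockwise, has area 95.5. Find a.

Write out the shoelace sum; only the two edges meeting at P_5 involve a:
2·Area = [((-8)·1 − a·9) + (a·(-10) − (-7)·1)] + 40
       = -19·a + 39 = 191
⇒ a = -8.

-8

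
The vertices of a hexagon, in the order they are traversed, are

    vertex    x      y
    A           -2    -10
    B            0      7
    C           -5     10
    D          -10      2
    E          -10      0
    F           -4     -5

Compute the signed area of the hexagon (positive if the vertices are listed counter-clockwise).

Cross-terms: -14, 35, 90, 20, 50, 30  ⇒  Σ = 211
Signed area = Σ/2 = 105.5 (positive ⇒ counter-clockwise traversal).

105.5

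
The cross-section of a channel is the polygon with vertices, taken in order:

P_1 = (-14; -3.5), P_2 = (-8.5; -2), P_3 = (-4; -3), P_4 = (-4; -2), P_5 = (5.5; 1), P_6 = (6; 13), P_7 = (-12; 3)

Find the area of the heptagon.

171.125

Σ = (-1.75) + (17.5) + (-4) + (7) + (65.5) + (174) + (84) = 342.25
Area = |Σ|/2 = 171.125.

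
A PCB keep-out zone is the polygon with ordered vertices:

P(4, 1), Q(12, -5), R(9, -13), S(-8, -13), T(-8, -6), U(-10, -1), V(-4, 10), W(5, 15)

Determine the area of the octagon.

370.5

Apply the shoelace (surveyor's) formula: 2A = Σ (x_i·y_{i+1} − x_{i+1}·y_i), indices taken mod 8.
Σ = (-32) + (-111) + (-221) + (-56) + (-52) + (-104) + (-110) + (-55) = -741
Area = |Σ|/2 = 370.5.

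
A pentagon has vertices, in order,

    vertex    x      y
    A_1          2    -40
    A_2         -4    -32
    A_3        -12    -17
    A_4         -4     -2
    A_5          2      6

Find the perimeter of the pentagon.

|A_1A_2| = √((-6)² + (8)²) = √100 = 10
|A_2A_3| = √((-8)² + (15)²) = √289 = 17
|A_3A_4| = √((8)² + (15)²) = √289 = 17
|A_4A_5| = √((6)² + (8)²) = √100 = 10
|A_5A_1| = √((0)² + (-46)²) = √2116 = 46
Perimeter = 10 + 17 + 17 + 10 + 46 = 100.

100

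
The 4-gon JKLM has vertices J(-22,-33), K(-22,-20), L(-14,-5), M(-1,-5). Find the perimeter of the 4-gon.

|JK| = √((0)² + (13)²) = √169 = 13
|KL| = √((8)² + (15)²) = √289 = 17
|LM| = √((13)² + (0)²) = √169 = 13
|MJ| = √((-21)² + (-28)²) = √1225 = 35
Perimeter = 13 + 17 + 13 + 35 = 78.

78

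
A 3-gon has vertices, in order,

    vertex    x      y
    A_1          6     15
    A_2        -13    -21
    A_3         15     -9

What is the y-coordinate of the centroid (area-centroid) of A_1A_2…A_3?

Apply the shoelace formula. First the cross-terms c_i = x_i·y_{i+1} − x_{i+1}·y_i:
  69, 432, 279  ⇒  2A = 780, A = 390.
Then Σ (y_i + y_{i+1})·c_i = -11700, so ȳ = -11700 / (6·390) = -5.

-5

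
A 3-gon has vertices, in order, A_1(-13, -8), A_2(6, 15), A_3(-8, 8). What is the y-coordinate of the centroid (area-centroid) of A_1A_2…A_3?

Apply the shoelace formula. First the cross-terms c_i = x_i·y_{i+1} − x_{i+1}·y_i:
  -147, 168, 168  ⇒  2A = 189, A = 94.5.
Then Σ (y_i + y_{i+1})·c_i = 2835, so ȳ = 2835 / (6·94.5) = 5.

5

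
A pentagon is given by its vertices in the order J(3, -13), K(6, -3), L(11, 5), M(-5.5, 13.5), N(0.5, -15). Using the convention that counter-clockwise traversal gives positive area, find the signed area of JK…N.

Apply the shoelace formula: 2A = Σ (x_i·y_{i+1} − x_{i+1}·y_i), indices taken mod 5.
Σ = (69) + (63) + (176) + (75.75) + (38.5) = 422.25
Signed area = Σ/2 = 211.125 (positive ⇒ counter-clockwise traversal).

211.125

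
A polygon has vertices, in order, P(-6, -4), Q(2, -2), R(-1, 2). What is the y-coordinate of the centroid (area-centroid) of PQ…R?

Apply the shoelace formula. First the cross-terms c_i = x_i·y_{i+1} − x_{i+1}·y_i:
  20, 2, 16  ⇒  2A = 38, A = 19.
Then Σ (y_i + y_{i+1})·c_i = -152, so ȳ = -152 / (6·19) = -4/3.

-4/3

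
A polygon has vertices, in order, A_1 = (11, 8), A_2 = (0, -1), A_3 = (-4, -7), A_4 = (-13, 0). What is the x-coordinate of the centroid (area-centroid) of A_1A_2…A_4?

Apply Gauss's area formula. First the cross-terms c_i = x_i·y_{i+1} − x_{i+1}·y_i:
  -11, -4, -91, -104  ⇒  2A = -210, A = -105.
Then Σ (x_i + x_{i+1})·c_i = 1650, so x̄ = 1650 / (6·(-105)) = -55/21.

-55/21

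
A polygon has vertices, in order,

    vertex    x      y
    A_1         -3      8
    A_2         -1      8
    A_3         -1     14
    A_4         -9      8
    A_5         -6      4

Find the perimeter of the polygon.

28

|A_1A_2| = √((2)² + (0)²) = √4 = 2
|A_2A_3| = √((0)² + (6)²) = √36 = 6
|A_3A_4| = √((-8)² + (-6)²) = √100 = 10
|A_4A_5| = √((3)² + (-4)²) = √25 = 5
|A_5A_1| = √((3)² + (4)²) = √25 = 5
Perimeter = 2 + 6 + 10 + 5 + 5 = 28.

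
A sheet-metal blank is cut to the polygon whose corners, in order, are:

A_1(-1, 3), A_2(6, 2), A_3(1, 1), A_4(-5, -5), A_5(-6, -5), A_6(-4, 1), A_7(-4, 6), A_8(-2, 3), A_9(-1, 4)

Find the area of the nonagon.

Σ = (-20) + (4) + (0) + (-5) + (-26) + (-20) + (0) + (-5) + (1) = -71
Area = |Σ|/2 = 35.5.

35.5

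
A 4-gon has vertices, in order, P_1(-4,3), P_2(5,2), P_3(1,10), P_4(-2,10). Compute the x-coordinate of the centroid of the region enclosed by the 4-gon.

31/267

Apply the surveyor's formula. First the cross-terms c_i = x_i·y_{i+1} − x_{i+1}·y_i:
  -23, 48, 30, 34  ⇒  2A = 89, A = 44.5.
Then Σ (x_i + x_{i+1})·c_i = 31, so x̄ = 31 / (6·44.5) = 31/267.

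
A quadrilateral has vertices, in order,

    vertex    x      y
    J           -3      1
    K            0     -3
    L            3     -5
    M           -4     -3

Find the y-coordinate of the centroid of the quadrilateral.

Apply Gauss's area formula. First the cross-terms c_i = x_i·y_{i+1} − x_{i+1}·y_i:
  9, 9, -29, -13  ⇒  2A = -24, A = -12.
Then Σ (y_i + y_{i+1})·c_i = 168, so ȳ = 168 / (6·(-12)) = -7/3.

-7/3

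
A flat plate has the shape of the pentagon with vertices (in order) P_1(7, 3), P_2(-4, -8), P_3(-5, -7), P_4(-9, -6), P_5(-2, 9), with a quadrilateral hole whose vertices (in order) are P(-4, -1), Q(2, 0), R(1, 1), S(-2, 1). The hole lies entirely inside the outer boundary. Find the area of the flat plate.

119

Outer boundary:
Apply the surveyor's formula: 2A = Σ (x_i·y_{i+1} − x_{i+1}·y_i), indices taken mod 5.
P_1→P_2: (7)(-8) − (-4)(3) = -44
P_2→P_3: (-4)(-7) − (-5)(-8) = -12
P_3→P_4: (-5)(-6) − (-9)(-7) = -33
P_4→P_5: (-9)(9) − (-2)(-6) = -93
P_5→P_1: (-2)(3) − (7)(9) = -69
Σ = -251
Area = |Σ|/2 = 125.5.
Hole:
Σ = (2) + (2) + (3) + (6) = 13
Area = |Σ|/2 = 6.5.
Net area = 125.5 − 6.5 = 119.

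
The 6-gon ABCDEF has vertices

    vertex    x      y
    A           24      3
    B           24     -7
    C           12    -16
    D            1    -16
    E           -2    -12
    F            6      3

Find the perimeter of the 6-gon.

76

|AB| = √((0)² + (-10)²) = √100 = 10
|BC| = √((-12)² + (-9)²) = √225 = 15
|CD| = √((-11)² + (0)²) = √121 = 11
|DE| = √((-3)² + (4)²) = √25 = 5
|EF| = √((8)² + (15)²) = √289 = 17
|FA| = √((18)² + (0)²) = √324 = 18
Perimeter = 10 + 15 + 11 + 5 + 17 + 18 = 76.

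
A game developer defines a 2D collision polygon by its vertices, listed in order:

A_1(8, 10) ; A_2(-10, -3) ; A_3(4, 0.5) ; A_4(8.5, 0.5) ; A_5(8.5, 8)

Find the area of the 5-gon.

82.75

Apply Gauss's area formula: 2A = Σ (x_i·y_{i+1} − x_{i+1}·y_i), indices taken mod 5.
Σ = (76) + (7) + (-2.25) + (63.75) + (21) = 165.5
Area = |Σ|/2 = 82.75.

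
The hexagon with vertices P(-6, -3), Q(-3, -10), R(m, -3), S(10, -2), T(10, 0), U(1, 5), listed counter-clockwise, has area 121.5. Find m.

The doubled signed area Σ (x_i y_{i+1} − x_{i+1} y_i) is linear in m.
With m=0 it equals 187; the coefficient of m is 8 (from the two edges through R).
So 8·m + 187 = 2·121.5 = 243 ⇒ m = 7.

7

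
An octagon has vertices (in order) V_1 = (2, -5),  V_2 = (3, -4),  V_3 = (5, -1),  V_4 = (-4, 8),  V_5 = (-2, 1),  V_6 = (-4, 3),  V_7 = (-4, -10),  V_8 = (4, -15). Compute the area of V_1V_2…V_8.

Apply Gauss's area formula: 2A = Σ (x_i·y_{i+1} − x_{i+1}·y_i), indices taken mod 8.
Σ = (7) + (17) + (36) + (12) + (-2) + (52) + (100) + (10) = 232
Area = |Σ|/2 = 116.

116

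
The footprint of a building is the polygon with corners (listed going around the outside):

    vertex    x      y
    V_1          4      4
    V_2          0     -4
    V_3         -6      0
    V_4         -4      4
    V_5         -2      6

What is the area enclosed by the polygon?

Σ = (-16) + (-24) + (-24) + (-16) + (-32) = -112
Area = |Σ|/2 = 56.

56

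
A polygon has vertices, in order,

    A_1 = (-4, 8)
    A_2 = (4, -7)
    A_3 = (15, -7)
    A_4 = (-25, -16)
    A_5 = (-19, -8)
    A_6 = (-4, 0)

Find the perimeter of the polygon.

104

|A_1A_2| = √((8)² + (-15)²) = √289 = 17
|A_2A_3| = √((11)² + (0)²) = √121 = 11
|A_3A_4| = √((-40)² + (-9)²) = √1681 = 41
|A_4A_5| = √((6)² + (8)²) = √100 = 10
|A_5A_6| = √((15)² + (8)²) = √289 = 17
|A_6A_1| = √((0)² + (8)²) = √64 = 8
Perimeter = 17 + 11 + 41 + 10 + 17 + 8 = 104.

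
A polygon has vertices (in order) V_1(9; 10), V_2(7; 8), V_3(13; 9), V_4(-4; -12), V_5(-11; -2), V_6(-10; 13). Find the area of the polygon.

331.5

Σ = (2) + (-41) + (-120) + (-124) + (-163) + (-217) = -663
Area = |Σ|/2 = 331.5.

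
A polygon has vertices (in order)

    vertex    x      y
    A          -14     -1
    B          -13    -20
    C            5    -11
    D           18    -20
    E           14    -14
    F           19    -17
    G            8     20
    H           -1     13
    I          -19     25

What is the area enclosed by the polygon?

Apply the shoelace formula: 2A = Σ (x_i·y_{i+1} − x_{i+1}·y_i), indices taken mod 9.
Σ = (267) + (243) + (98) + (28) + (28) + (516) + (124) + (222) + (369) = 1895
Area = |Σ|/2 = 947.5.

947.5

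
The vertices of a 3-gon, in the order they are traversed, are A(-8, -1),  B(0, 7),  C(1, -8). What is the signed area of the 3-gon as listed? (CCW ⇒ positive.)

Cross-terms: -56, -7, -65  ⇒  Σ = -128
Signed area = Σ/2 = -64 (negative ⇒ clockwise traversal).

-64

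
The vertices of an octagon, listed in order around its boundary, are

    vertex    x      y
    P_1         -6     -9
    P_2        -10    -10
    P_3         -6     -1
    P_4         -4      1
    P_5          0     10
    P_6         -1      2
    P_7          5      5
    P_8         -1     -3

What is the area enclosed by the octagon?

77

Apply the surveyor's formula: 2A = Σ (x_i·y_{i+1} − x_{i+1}·y_i), indices taken mod 8.
P_1→P_2: (-6)(-10) − (-10)(-9) = -30
P_2→P_3: (-10)(-1) − (-6)(-10) = -50
P_3→P_4: (-6)(1) − (-4)(-1) = -10
P_4→P_5: (-4)(10) − (0)(1) = -40
P_5→P_6: (0)(2) − (-1)(10) = 10
P_6→P_7: (-1)(5) − (5)(2) = -15
P_7→P_8: (5)(-3) − (-1)(5) = -10
P_8→P_1: (-1)(-9) − (-6)(-3) = -9
Σ = -154
Area = |Σ|/2 = 77.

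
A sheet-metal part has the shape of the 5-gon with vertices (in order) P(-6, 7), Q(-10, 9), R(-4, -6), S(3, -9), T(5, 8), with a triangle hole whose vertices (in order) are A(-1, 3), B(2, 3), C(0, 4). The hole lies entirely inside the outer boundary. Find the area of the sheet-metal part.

Outer boundary:
Apply the surveyor's formula: 2A = Σ (x_i·y_{i+1} − x_{i+1}·y_i), indices taken mod 5.
Σ = (16) + (96) + (54) + (69) + (83) = 318
Area = |Σ|/2 = 159.
Hole:
Apply the surveyor's formula: 2A = Σ (x_i·y_{i+1} − x_{i+1}·y_i), indices taken mod 3.
A→B: (-1)(3) − (2)(3) = -9
B→C: (2)(4) − (0)(3) = 8
C→A: (0)(3) − (-1)(4) = 4
Σ = 3
Area = |Σ|/2 = 1.5.
Net area = 159 − 1.5 = 157.5.

157.5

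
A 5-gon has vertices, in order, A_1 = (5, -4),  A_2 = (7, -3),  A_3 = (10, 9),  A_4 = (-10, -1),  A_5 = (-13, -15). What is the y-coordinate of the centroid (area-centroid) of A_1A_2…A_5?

-583/225

Apply Gauss's area formula. First the cross-terms c_i = x_i·y_{i+1} − x_{i+1}·y_i:
  13, 93, 80, 137, 127  ⇒  2A = 450, A = 225.
Then Σ (y_i + y_{i+1})·c_i = -3498, so ȳ = -3498 / (6·225) = -583/225.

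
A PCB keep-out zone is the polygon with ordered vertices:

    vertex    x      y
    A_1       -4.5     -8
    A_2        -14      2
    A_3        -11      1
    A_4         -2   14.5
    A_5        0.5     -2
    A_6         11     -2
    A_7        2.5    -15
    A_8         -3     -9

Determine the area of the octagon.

A_1→A_2: (-4.5)(2) − (-14)(-8) = -121
A_2→A_3: (-14)(1) − (-11)(2) = 8
A_3→A_4: (-11)(14.5) − (-2)(1) = -157.5
A_4→A_5: (-2)(-2) − (0.5)(14.5) = -3.25
A_5→A_6: (0.5)(-2) − (11)(-2) = 21
A_6→A_7: (11)(-15) − (2.5)(-2) = -160
A_7→A_8: (2.5)(-9) − (-3)(-15) = -67.5
A_8→A_1: (-3)(-8) − (-4.5)(-9) = -16.5
Σ = -496.75
Area = |Σ|/2 = 248.375.

248.375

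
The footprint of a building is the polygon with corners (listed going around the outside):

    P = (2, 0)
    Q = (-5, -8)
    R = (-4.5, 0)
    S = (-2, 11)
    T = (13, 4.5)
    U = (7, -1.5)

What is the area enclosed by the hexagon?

Apply the shoelace formula: 2A = Σ (x_i·y_{i+1} − x_{i+1}·y_i), indices taken mod 6.
Cross-terms: -16, -36, -49.5, -152, -51, 3  ⇒  Σ = -301.5
Area = |Σ|/2 = 150.75.

150.75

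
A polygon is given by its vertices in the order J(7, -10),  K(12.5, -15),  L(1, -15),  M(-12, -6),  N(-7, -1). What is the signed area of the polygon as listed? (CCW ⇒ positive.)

-145.75

Apply the shoelace (surveyor's) formula: 2A = Σ (x_i·y_{i+1} − x_{i+1}·y_i), indices taken mod 5.
Σ = (20) + (-172.5) + (-186) + (-30) + (77) = -291.5
Signed area = Σ/2 = -145.75 (negative ⇒ clockwise traversal).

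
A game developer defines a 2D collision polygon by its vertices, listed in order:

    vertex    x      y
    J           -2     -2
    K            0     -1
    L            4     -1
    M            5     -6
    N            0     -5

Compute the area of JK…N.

24

J→K: (-2)(-1) − (0)(-2) = 2
K→L: (0)(-1) − (4)(-1) = 4
L→M: (4)(-6) − (5)(-1) = -19
M→N: (5)(-5) − (0)(-6) = -25
N→J: (0)(-2) − (-2)(-5) = -10
Σ = -48
Area = |Σ|/2 = 24.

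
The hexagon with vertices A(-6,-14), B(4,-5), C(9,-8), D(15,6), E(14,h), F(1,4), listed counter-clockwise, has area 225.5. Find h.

The doubled signed area Σ (x_i y_{i+1} − x_{i+1} y_i) is linear in h.
With h=0 it equals 255; the coefficient of h is 14 (from the two edges through E).
So 14·h + 255 = 2·225.5 = 451 ⇒ h = 14.

14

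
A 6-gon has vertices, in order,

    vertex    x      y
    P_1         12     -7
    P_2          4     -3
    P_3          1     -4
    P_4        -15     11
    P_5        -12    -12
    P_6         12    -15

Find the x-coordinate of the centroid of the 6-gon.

Apply the shoelace formula. First the cross-terms c_i = x_i·y_{i+1} − x_{i+1}·y_i:
  -8, -13, -49, 312, 324, 96  ⇒  2A = 662, A = 331.
Then Σ (x_i + x_{i+1})·c_i = -5627, so x̄ = -5627 / (6·331) = -17/6.

-17/6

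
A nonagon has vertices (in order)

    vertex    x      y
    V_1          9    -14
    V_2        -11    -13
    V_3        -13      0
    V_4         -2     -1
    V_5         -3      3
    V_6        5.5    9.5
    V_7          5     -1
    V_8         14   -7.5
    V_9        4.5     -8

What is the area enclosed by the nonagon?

Σ = (-271) + (-169) + (13) + (-9) + (-45) + (-53) + (-23.5) + (-78.25) + (9) = -626.75
Area = |Σ|/2 = 313.375.

313.375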